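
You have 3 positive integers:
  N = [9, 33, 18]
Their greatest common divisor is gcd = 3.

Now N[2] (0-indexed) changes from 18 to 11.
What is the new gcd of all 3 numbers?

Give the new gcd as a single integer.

Answer: 1

Derivation:
Numbers: [9, 33, 18], gcd = 3
Change: index 2, 18 -> 11
gcd of the OTHER numbers (without index 2): gcd([9, 33]) = 3
New gcd = gcd(g_others, new_val) = gcd(3, 11) = 1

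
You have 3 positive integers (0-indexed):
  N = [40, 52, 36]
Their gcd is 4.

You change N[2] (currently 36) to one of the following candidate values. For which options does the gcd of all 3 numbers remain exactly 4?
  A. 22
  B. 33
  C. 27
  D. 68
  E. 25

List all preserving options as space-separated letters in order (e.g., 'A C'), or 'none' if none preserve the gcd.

Answer: D

Derivation:
Old gcd = 4; gcd of others (without N[2]) = 4
New gcd for candidate v: gcd(4, v). Preserves old gcd iff gcd(4, v) = 4.
  Option A: v=22, gcd(4,22)=2 -> changes
  Option B: v=33, gcd(4,33)=1 -> changes
  Option C: v=27, gcd(4,27)=1 -> changes
  Option D: v=68, gcd(4,68)=4 -> preserves
  Option E: v=25, gcd(4,25)=1 -> changes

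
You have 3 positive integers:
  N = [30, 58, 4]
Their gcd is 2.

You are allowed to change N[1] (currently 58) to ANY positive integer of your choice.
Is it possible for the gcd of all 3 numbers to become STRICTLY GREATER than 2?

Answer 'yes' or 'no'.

Answer: no

Derivation:
Current gcd = 2
gcd of all OTHER numbers (without N[1]=58): gcd([30, 4]) = 2
The new gcd after any change is gcd(2, new_value).
This can be at most 2.
Since 2 = old gcd 2, the gcd can only stay the same or decrease.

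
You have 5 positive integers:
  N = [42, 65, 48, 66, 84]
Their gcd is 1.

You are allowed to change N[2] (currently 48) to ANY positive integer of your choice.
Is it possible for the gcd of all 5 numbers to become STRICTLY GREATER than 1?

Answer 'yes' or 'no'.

Answer: no

Derivation:
Current gcd = 1
gcd of all OTHER numbers (without N[2]=48): gcd([42, 65, 66, 84]) = 1
The new gcd after any change is gcd(1, new_value).
This can be at most 1.
Since 1 = old gcd 1, the gcd can only stay the same or decrease.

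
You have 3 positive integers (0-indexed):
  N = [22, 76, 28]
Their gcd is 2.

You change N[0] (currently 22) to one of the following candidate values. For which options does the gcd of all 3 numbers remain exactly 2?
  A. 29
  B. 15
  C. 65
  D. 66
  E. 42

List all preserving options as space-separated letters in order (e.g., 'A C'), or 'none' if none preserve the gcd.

Old gcd = 2; gcd of others (without N[0]) = 4
New gcd for candidate v: gcd(4, v). Preserves old gcd iff gcd(4, v) = 2.
  Option A: v=29, gcd(4,29)=1 -> changes
  Option B: v=15, gcd(4,15)=1 -> changes
  Option C: v=65, gcd(4,65)=1 -> changes
  Option D: v=66, gcd(4,66)=2 -> preserves
  Option E: v=42, gcd(4,42)=2 -> preserves

Answer: D E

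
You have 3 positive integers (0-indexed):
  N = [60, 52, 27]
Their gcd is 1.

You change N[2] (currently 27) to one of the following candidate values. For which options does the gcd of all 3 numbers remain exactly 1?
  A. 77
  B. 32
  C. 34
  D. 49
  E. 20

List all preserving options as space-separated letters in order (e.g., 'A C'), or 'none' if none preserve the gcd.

Old gcd = 1; gcd of others (without N[2]) = 4
New gcd for candidate v: gcd(4, v). Preserves old gcd iff gcd(4, v) = 1.
  Option A: v=77, gcd(4,77)=1 -> preserves
  Option B: v=32, gcd(4,32)=4 -> changes
  Option C: v=34, gcd(4,34)=2 -> changes
  Option D: v=49, gcd(4,49)=1 -> preserves
  Option E: v=20, gcd(4,20)=4 -> changes

Answer: A D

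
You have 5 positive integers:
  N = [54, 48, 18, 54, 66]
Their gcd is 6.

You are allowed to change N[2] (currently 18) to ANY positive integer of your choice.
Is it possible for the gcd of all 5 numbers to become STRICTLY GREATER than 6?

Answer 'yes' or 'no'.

Answer: no

Derivation:
Current gcd = 6
gcd of all OTHER numbers (without N[2]=18): gcd([54, 48, 54, 66]) = 6
The new gcd after any change is gcd(6, new_value).
This can be at most 6.
Since 6 = old gcd 6, the gcd can only stay the same or decrease.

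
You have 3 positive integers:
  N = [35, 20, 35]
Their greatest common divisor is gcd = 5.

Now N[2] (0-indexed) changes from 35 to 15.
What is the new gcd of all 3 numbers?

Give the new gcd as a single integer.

Numbers: [35, 20, 35], gcd = 5
Change: index 2, 35 -> 15
gcd of the OTHER numbers (without index 2): gcd([35, 20]) = 5
New gcd = gcd(g_others, new_val) = gcd(5, 15) = 5

Answer: 5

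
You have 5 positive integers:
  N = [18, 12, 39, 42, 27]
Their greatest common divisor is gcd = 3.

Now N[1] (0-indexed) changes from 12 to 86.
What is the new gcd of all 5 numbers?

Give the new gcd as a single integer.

Answer: 1

Derivation:
Numbers: [18, 12, 39, 42, 27], gcd = 3
Change: index 1, 12 -> 86
gcd of the OTHER numbers (without index 1): gcd([18, 39, 42, 27]) = 3
New gcd = gcd(g_others, new_val) = gcd(3, 86) = 1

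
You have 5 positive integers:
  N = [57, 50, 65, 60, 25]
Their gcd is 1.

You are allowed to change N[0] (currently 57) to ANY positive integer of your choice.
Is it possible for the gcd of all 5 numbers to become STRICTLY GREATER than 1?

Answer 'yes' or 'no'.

Current gcd = 1
gcd of all OTHER numbers (without N[0]=57): gcd([50, 65, 60, 25]) = 5
The new gcd after any change is gcd(5, new_value).
This can be at most 5.
Since 5 > old gcd 1, the gcd CAN increase (e.g., set N[0] = 5).

Answer: yes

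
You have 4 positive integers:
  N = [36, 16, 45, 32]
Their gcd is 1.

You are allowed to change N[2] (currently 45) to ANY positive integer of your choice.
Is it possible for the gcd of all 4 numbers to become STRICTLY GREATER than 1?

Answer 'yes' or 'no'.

Current gcd = 1
gcd of all OTHER numbers (without N[2]=45): gcd([36, 16, 32]) = 4
The new gcd after any change is gcd(4, new_value).
This can be at most 4.
Since 4 > old gcd 1, the gcd CAN increase (e.g., set N[2] = 4).

Answer: yes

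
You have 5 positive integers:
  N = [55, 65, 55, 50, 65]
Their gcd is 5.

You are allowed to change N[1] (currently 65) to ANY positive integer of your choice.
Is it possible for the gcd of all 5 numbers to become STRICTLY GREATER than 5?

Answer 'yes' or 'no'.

Answer: no

Derivation:
Current gcd = 5
gcd of all OTHER numbers (without N[1]=65): gcd([55, 55, 50, 65]) = 5
The new gcd after any change is gcd(5, new_value).
This can be at most 5.
Since 5 = old gcd 5, the gcd can only stay the same or decrease.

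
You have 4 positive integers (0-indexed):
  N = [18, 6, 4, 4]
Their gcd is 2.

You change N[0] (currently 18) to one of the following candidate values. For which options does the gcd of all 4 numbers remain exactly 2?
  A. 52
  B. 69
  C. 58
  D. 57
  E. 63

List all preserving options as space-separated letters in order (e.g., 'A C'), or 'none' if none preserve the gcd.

Old gcd = 2; gcd of others (without N[0]) = 2
New gcd for candidate v: gcd(2, v). Preserves old gcd iff gcd(2, v) = 2.
  Option A: v=52, gcd(2,52)=2 -> preserves
  Option B: v=69, gcd(2,69)=1 -> changes
  Option C: v=58, gcd(2,58)=2 -> preserves
  Option D: v=57, gcd(2,57)=1 -> changes
  Option E: v=63, gcd(2,63)=1 -> changes

Answer: A C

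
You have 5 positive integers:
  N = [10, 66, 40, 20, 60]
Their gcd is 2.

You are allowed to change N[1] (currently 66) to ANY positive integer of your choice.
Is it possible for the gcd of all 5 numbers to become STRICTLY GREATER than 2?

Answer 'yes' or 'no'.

Answer: yes

Derivation:
Current gcd = 2
gcd of all OTHER numbers (without N[1]=66): gcd([10, 40, 20, 60]) = 10
The new gcd after any change is gcd(10, new_value).
This can be at most 10.
Since 10 > old gcd 2, the gcd CAN increase (e.g., set N[1] = 10).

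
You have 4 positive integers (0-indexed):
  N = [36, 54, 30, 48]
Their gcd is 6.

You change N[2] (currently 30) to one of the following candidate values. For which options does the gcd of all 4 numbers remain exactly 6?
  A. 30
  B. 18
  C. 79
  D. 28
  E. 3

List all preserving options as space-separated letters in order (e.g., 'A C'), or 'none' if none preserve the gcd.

Old gcd = 6; gcd of others (without N[2]) = 6
New gcd for candidate v: gcd(6, v). Preserves old gcd iff gcd(6, v) = 6.
  Option A: v=30, gcd(6,30)=6 -> preserves
  Option B: v=18, gcd(6,18)=6 -> preserves
  Option C: v=79, gcd(6,79)=1 -> changes
  Option D: v=28, gcd(6,28)=2 -> changes
  Option E: v=3, gcd(6,3)=3 -> changes

Answer: A B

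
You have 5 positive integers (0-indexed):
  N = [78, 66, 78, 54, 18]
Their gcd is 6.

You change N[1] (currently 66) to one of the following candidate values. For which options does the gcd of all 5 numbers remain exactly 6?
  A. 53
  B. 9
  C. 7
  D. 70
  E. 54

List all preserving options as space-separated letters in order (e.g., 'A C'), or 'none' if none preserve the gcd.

Answer: E

Derivation:
Old gcd = 6; gcd of others (without N[1]) = 6
New gcd for candidate v: gcd(6, v). Preserves old gcd iff gcd(6, v) = 6.
  Option A: v=53, gcd(6,53)=1 -> changes
  Option B: v=9, gcd(6,9)=3 -> changes
  Option C: v=7, gcd(6,7)=1 -> changes
  Option D: v=70, gcd(6,70)=2 -> changes
  Option E: v=54, gcd(6,54)=6 -> preserves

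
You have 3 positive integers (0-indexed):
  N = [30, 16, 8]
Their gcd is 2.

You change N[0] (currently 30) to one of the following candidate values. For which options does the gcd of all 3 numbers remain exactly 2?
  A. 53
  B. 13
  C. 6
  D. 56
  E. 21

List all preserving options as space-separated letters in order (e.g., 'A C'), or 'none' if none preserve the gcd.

Old gcd = 2; gcd of others (without N[0]) = 8
New gcd for candidate v: gcd(8, v). Preserves old gcd iff gcd(8, v) = 2.
  Option A: v=53, gcd(8,53)=1 -> changes
  Option B: v=13, gcd(8,13)=1 -> changes
  Option C: v=6, gcd(8,6)=2 -> preserves
  Option D: v=56, gcd(8,56)=8 -> changes
  Option E: v=21, gcd(8,21)=1 -> changes

Answer: C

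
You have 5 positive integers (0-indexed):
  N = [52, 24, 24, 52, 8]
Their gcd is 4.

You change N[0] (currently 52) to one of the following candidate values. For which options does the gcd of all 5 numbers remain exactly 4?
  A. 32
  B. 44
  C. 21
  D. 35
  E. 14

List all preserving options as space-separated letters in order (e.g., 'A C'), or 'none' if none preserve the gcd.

Answer: A B

Derivation:
Old gcd = 4; gcd of others (without N[0]) = 4
New gcd for candidate v: gcd(4, v). Preserves old gcd iff gcd(4, v) = 4.
  Option A: v=32, gcd(4,32)=4 -> preserves
  Option B: v=44, gcd(4,44)=4 -> preserves
  Option C: v=21, gcd(4,21)=1 -> changes
  Option D: v=35, gcd(4,35)=1 -> changes
  Option E: v=14, gcd(4,14)=2 -> changes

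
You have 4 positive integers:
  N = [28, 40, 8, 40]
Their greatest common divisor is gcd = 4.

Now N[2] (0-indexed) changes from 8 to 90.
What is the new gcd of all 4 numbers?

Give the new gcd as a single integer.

Answer: 2

Derivation:
Numbers: [28, 40, 8, 40], gcd = 4
Change: index 2, 8 -> 90
gcd of the OTHER numbers (without index 2): gcd([28, 40, 40]) = 4
New gcd = gcd(g_others, new_val) = gcd(4, 90) = 2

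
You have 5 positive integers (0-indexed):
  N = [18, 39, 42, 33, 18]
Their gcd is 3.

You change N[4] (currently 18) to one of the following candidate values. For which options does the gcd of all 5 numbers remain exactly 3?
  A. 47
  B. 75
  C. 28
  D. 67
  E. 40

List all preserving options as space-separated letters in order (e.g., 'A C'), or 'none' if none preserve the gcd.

Answer: B

Derivation:
Old gcd = 3; gcd of others (without N[4]) = 3
New gcd for candidate v: gcd(3, v). Preserves old gcd iff gcd(3, v) = 3.
  Option A: v=47, gcd(3,47)=1 -> changes
  Option B: v=75, gcd(3,75)=3 -> preserves
  Option C: v=28, gcd(3,28)=1 -> changes
  Option D: v=67, gcd(3,67)=1 -> changes
  Option E: v=40, gcd(3,40)=1 -> changes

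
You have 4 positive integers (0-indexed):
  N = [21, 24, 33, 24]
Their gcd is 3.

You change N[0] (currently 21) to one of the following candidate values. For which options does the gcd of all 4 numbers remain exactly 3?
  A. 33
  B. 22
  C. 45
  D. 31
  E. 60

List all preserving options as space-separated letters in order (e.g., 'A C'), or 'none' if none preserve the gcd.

Old gcd = 3; gcd of others (without N[0]) = 3
New gcd for candidate v: gcd(3, v). Preserves old gcd iff gcd(3, v) = 3.
  Option A: v=33, gcd(3,33)=3 -> preserves
  Option B: v=22, gcd(3,22)=1 -> changes
  Option C: v=45, gcd(3,45)=3 -> preserves
  Option D: v=31, gcd(3,31)=1 -> changes
  Option E: v=60, gcd(3,60)=3 -> preserves

Answer: A C E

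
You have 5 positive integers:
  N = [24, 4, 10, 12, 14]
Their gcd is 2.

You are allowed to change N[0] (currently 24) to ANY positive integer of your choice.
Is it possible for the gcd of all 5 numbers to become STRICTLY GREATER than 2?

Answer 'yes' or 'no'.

Answer: no

Derivation:
Current gcd = 2
gcd of all OTHER numbers (without N[0]=24): gcd([4, 10, 12, 14]) = 2
The new gcd after any change is gcd(2, new_value).
This can be at most 2.
Since 2 = old gcd 2, the gcd can only stay the same or decrease.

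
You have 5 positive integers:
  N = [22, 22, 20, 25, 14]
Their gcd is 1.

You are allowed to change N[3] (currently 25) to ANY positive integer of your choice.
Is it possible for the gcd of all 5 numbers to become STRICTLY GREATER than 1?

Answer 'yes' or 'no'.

Answer: yes

Derivation:
Current gcd = 1
gcd of all OTHER numbers (without N[3]=25): gcd([22, 22, 20, 14]) = 2
The new gcd after any change is gcd(2, new_value).
This can be at most 2.
Since 2 > old gcd 1, the gcd CAN increase (e.g., set N[3] = 2).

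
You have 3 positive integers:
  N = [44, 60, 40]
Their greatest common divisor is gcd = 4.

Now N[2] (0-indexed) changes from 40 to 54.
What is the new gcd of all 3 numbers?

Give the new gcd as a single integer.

Answer: 2

Derivation:
Numbers: [44, 60, 40], gcd = 4
Change: index 2, 40 -> 54
gcd of the OTHER numbers (without index 2): gcd([44, 60]) = 4
New gcd = gcd(g_others, new_val) = gcd(4, 54) = 2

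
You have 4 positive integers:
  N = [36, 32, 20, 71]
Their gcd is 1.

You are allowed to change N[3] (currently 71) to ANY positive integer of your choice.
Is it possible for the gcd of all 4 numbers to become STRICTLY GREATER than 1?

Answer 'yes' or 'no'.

Current gcd = 1
gcd of all OTHER numbers (without N[3]=71): gcd([36, 32, 20]) = 4
The new gcd after any change is gcd(4, new_value).
This can be at most 4.
Since 4 > old gcd 1, the gcd CAN increase (e.g., set N[3] = 4).

Answer: yes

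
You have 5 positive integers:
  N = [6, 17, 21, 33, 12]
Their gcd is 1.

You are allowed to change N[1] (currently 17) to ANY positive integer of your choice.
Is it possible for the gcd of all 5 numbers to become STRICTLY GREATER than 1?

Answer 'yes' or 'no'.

Current gcd = 1
gcd of all OTHER numbers (without N[1]=17): gcd([6, 21, 33, 12]) = 3
The new gcd after any change is gcd(3, new_value).
This can be at most 3.
Since 3 > old gcd 1, the gcd CAN increase (e.g., set N[1] = 3).

Answer: yes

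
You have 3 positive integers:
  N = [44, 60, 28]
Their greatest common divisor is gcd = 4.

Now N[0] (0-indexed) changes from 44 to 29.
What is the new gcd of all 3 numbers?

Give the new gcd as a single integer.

Answer: 1

Derivation:
Numbers: [44, 60, 28], gcd = 4
Change: index 0, 44 -> 29
gcd of the OTHER numbers (without index 0): gcd([60, 28]) = 4
New gcd = gcd(g_others, new_val) = gcd(4, 29) = 1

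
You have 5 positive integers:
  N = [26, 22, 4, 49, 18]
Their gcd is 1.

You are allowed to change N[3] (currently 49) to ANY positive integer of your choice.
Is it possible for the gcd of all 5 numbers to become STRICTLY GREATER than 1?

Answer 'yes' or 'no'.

Current gcd = 1
gcd of all OTHER numbers (without N[3]=49): gcd([26, 22, 4, 18]) = 2
The new gcd after any change is gcd(2, new_value).
This can be at most 2.
Since 2 > old gcd 1, the gcd CAN increase (e.g., set N[3] = 2).

Answer: yes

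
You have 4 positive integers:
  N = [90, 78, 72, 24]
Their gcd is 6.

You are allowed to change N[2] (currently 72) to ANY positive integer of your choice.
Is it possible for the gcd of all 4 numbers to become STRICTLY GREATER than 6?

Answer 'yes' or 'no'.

Answer: no

Derivation:
Current gcd = 6
gcd of all OTHER numbers (without N[2]=72): gcd([90, 78, 24]) = 6
The new gcd after any change is gcd(6, new_value).
This can be at most 6.
Since 6 = old gcd 6, the gcd can only stay the same or decrease.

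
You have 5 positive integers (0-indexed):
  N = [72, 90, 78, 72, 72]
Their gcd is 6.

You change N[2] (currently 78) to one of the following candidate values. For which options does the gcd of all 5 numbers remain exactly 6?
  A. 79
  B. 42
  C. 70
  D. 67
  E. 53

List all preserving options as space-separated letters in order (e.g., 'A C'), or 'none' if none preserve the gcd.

Answer: B

Derivation:
Old gcd = 6; gcd of others (without N[2]) = 18
New gcd for candidate v: gcd(18, v). Preserves old gcd iff gcd(18, v) = 6.
  Option A: v=79, gcd(18,79)=1 -> changes
  Option B: v=42, gcd(18,42)=6 -> preserves
  Option C: v=70, gcd(18,70)=2 -> changes
  Option D: v=67, gcd(18,67)=1 -> changes
  Option E: v=53, gcd(18,53)=1 -> changes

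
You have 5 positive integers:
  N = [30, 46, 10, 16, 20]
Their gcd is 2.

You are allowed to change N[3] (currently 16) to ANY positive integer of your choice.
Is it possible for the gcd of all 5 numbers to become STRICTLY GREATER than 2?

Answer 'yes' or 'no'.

Answer: no

Derivation:
Current gcd = 2
gcd of all OTHER numbers (without N[3]=16): gcd([30, 46, 10, 20]) = 2
The new gcd after any change is gcd(2, new_value).
This can be at most 2.
Since 2 = old gcd 2, the gcd can only stay the same or decrease.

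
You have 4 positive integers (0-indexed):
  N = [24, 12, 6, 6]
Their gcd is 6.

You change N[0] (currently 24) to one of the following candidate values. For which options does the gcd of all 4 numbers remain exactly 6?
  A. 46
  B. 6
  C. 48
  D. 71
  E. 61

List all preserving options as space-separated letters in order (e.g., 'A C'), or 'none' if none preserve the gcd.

Answer: B C

Derivation:
Old gcd = 6; gcd of others (without N[0]) = 6
New gcd for candidate v: gcd(6, v). Preserves old gcd iff gcd(6, v) = 6.
  Option A: v=46, gcd(6,46)=2 -> changes
  Option B: v=6, gcd(6,6)=6 -> preserves
  Option C: v=48, gcd(6,48)=6 -> preserves
  Option D: v=71, gcd(6,71)=1 -> changes
  Option E: v=61, gcd(6,61)=1 -> changes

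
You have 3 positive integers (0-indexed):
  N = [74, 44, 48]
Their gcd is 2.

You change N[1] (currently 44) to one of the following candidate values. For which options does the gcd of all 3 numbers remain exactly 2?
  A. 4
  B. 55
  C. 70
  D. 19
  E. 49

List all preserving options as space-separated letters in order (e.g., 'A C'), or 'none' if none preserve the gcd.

Old gcd = 2; gcd of others (without N[1]) = 2
New gcd for candidate v: gcd(2, v). Preserves old gcd iff gcd(2, v) = 2.
  Option A: v=4, gcd(2,4)=2 -> preserves
  Option B: v=55, gcd(2,55)=1 -> changes
  Option C: v=70, gcd(2,70)=2 -> preserves
  Option D: v=19, gcd(2,19)=1 -> changes
  Option E: v=49, gcd(2,49)=1 -> changes

Answer: A C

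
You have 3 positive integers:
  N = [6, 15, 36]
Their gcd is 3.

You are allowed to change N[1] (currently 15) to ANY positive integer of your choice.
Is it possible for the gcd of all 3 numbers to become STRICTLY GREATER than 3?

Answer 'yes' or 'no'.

Current gcd = 3
gcd of all OTHER numbers (without N[1]=15): gcd([6, 36]) = 6
The new gcd after any change is gcd(6, new_value).
This can be at most 6.
Since 6 > old gcd 3, the gcd CAN increase (e.g., set N[1] = 6).

Answer: yes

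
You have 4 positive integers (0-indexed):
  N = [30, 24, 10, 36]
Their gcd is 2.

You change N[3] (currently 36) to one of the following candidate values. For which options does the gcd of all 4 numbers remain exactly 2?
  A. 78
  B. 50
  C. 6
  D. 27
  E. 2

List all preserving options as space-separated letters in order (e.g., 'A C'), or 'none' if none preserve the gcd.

Answer: A B C E

Derivation:
Old gcd = 2; gcd of others (without N[3]) = 2
New gcd for candidate v: gcd(2, v). Preserves old gcd iff gcd(2, v) = 2.
  Option A: v=78, gcd(2,78)=2 -> preserves
  Option B: v=50, gcd(2,50)=2 -> preserves
  Option C: v=6, gcd(2,6)=2 -> preserves
  Option D: v=27, gcd(2,27)=1 -> changes
  Option E: v=2, gcd(2,2)=2 -> preserves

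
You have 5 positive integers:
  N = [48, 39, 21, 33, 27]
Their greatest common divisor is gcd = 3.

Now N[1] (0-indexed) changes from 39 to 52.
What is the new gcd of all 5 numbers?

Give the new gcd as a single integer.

Answer: 1

Derivation:
Numbers: [48, 39, 21, 33, 27], gcd = 3
Change: index 1, 39 -> 52
gcd of the OTHER numbers (without index 1): gcd([48, 21, 33, 27]) = 3
New gcd = gcd(g_others, new_val) = gcd(3, 52) = 1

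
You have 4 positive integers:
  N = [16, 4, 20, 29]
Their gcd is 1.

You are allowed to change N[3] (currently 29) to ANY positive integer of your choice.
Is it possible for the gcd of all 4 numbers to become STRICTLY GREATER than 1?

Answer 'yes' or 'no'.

Answer: yes

Derivation:
Current gcd = 1
gcd of all OTHER numbers (without N[3]=29): gcd([16, 4, 20]) = 4
The new gcd after any change is gcd(4, new_value).
This can be at most 4.
Since 4 > old gcd 1, the gcd CAN increase (e.g., set N[3] = 4).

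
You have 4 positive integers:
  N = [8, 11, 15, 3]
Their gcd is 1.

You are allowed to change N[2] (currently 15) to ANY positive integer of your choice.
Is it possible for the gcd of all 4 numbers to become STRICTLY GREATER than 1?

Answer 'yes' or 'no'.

Answer: no

Derivation:
Current gcd = 1
gcd of all OTHER numbers (without N[2]=15): gcd([8, 11, 3]) = 1
The new gcd after any change is gcd(1, new_value).
This can be at most 1.
Since 1 = old gcd 1, the gcd can only stay the same or decrease.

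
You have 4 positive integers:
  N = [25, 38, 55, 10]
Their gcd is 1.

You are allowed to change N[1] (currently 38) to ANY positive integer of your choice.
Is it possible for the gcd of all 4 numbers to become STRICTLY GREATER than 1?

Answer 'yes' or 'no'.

Current gcd = 1
gcd of all OTHER numbers (without N[1]=38): gcd([25, 55, 10]) = 5
The new gcd after any change is gcd(5, new_value).
This can be at most 5.
Since 5 > old gcd 1, the gcd CAN increase (e.g., set N[1] = 5).

Answer: yes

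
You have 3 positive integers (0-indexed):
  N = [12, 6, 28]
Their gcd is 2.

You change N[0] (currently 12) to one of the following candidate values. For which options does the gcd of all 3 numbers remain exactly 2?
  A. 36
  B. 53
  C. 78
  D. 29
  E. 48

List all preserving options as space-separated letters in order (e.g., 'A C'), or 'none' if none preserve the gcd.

Old gcd = 2; gcd of others (without N[0]) = 2
New gcd for candidate v: gcd(2, v). Preserves old gcd iff gcd(2, v) = 2.
  Option A: v=36, gcd(2,36)=2 -> preserves
  Option B: v=53, gcd(2,53)=1 -> changes
  Option C: v=78, gcd(2,78)=2 -> preserves
  Option D: v=29, gcd(2,29)=1 -> changes
  Option E: v=48, gcd(2,48)=2 -> preserves

Answer: A C E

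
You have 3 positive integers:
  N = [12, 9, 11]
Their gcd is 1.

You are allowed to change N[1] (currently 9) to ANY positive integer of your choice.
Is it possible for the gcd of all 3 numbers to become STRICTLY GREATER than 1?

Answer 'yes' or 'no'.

Answer: no

Derivation:
Current gcd = 1
gcd of all OTHER numbers (without N[1]=9): gcd([12, 11]) = 1
The new gcd after any change is gcd(1, new_value).
This can be at most 1.
Since 1 = old gcd 1, the gcd can only stay the same or decrease.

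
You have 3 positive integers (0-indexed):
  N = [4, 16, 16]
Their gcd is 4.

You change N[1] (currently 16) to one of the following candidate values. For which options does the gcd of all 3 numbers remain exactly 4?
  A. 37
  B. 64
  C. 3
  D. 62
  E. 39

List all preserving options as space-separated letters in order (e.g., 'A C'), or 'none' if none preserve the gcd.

Old gcd = 4; gcd of others (without N[1]) = 4
New gcd for candidate v: gcd(4, v). Preserves old gcd iff gcd(4, v) = 4.
  Option A: v=37, gcd(4,37)=1 -> changes
  Option B: v=64, gcd(4,64)=4 -> preserves
  Option C: v=3, gcd(4,3)=1 -> changes
  Option D: v=62, gcd(4,62)=2 -> changes
  Option E: v=39, gcd(4,39)=1 -> changes

Answer: B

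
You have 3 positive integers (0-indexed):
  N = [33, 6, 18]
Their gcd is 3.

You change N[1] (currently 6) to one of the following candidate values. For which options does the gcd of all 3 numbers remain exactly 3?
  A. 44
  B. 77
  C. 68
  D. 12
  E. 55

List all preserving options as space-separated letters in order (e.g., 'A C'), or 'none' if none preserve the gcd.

Answer: D

Derivation:
Old gcd = 3; gcd of others (without N[1]) = 3
New gcd for candidate v: gcd(3, v). Preserves old gcd iff gcd(3, v) = 3.
  Option A: v=44, gcd(3,44)=1 -> changes
  Option B: v=77, gcd(3,77)=1 -> changes
  Option C: v=68, gcd(3,68)=1 -> changes
  Option D: v=12, gcd(3,12)=3 -> preserves
  Option E: v=55, gcd(3,55)=1 -> changes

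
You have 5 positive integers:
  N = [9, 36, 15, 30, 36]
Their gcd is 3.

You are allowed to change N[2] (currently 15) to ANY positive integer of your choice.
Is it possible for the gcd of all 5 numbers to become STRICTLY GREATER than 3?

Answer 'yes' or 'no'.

Answer: no

Derivation:
Current gcd = 3
gcd of all OTHER numbers (without N[2]=15): gcd([9, 36, 30, 36]) = 3
The new gcd after any change is gcd(3, new_value).
This can be at most 3.
Since 3 = old gcd 3, the gcd can only stay the same or decrease.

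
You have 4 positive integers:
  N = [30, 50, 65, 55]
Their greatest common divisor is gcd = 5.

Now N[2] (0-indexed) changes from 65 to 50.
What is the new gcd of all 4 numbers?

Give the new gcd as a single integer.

Numbers: [30, 50, 65, 55], gcd = 5
Change: index 2, 65 -> 50
gcd of the OTHER numbers (without index 2): gcd([30, 50, 55]) = 5
New gcd = gcd(g_others, new_val) = gcd(5, 50) = 5

Answer: 5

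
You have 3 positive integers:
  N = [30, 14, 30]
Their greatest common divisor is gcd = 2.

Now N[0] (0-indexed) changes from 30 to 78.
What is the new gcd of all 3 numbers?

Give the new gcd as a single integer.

Numbers: [30, 14, 30], gcd = 2
Change: index 0, 30 -> 78
gcd of the OTHER numbers (without index 0): gcd([14, 30]) = 2
New gcd = gcd(g_others, new_val) = gcd(2, 78) = 2

Answer: 2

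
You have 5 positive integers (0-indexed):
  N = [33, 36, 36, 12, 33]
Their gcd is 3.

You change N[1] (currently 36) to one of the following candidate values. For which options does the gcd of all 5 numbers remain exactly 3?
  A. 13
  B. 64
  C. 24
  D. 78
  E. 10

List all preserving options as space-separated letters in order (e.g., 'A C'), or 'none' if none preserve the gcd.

Old gcd = 3; gcd of others (without N[1]) = 3
New gcd for candidate v: gcd(3, v). Preserves old gcd iff gcd(3, v) = 3.
  Option A: v=13, gcd(3,13)=1 -> changes
  Option B: v=64, gcd(3,64)=1 -> changes
  Option C: v=24, gcd(3,24)=3 -> preserves
  Option D: v=78, gcd(3,78)=3 -> preserves
  Option E: v=10, gcd(3,10)=1 -> changes

Answer: C D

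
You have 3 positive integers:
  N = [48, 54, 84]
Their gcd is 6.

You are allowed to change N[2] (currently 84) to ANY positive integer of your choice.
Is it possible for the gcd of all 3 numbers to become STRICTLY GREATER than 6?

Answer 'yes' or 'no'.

Answer: no

Derivation:
Current gcd = 6
gcd of all OTHER numbers (without N[2]=84): gcd([48, 54]) = 6
The new gcd after any change is gcd(6, new_value).
This can be at most 6.
Since 6 = old gcd 6, the gcd can only stay the same or decrease.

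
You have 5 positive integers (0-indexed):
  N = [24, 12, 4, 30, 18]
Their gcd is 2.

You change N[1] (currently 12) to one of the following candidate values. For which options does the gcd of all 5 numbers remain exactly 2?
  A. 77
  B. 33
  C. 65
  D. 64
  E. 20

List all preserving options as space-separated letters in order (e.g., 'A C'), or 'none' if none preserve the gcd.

Old gcd = 2; gcd of others (without N[1]) = 2
New gcd for candidate v: gcd(2, v). Preserves old gcd iff gcd(2, v) = 2.
  Option A: v=77, gcd(2,77)=1 -> changes
  Option B: v=33, gcd(2,33)=1 -> changes
  Option C: v=65, gcd(2,65)=1 -> changes
  Option D: v=64, gcd(2,64)=2 -> preserves
  Option E: v=20, gcd(2,20)=2 -> preserves

Answer: D E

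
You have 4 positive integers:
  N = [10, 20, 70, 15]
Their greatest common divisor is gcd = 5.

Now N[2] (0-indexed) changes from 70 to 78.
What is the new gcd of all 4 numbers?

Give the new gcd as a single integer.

Numbers: [10, 20, 70, 15], gcd = 5
Change: index 2, 70 -> 78
gcd of the OTHER numbers (without index 2): gcd([10, 20, 15]) = 5
New gcd = gcd(g_others, new_val) = gcd(5, 78) = 1

Answer: 1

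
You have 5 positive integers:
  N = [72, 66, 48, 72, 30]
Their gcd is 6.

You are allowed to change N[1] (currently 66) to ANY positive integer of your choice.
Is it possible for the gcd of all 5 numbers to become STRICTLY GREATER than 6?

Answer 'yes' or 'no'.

Current gcd = 6
gcd of all OTHER numbers (without N[1]=66): gcd([72, 48, 72, 30]) = 6
The new gcd after any change is gcd(6, new_value).
This can be at most 6.
Since 6 = old gcd 6, the gcd can only stay the same or decrease.

Answer: no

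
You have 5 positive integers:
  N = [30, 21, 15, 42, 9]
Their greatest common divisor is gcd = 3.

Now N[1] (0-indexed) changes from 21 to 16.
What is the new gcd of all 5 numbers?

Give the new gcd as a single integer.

Numbers: [30, 21, 15, 42, 9], gcd = 3
Change: index 1, 21 -> 16
gcd of the OTHER numbers (without index 1): gcd([30, 15, 42, 9]) = 3
New gcd = gcd(g_others, new_val) = gcd(3, 16) = 1

Answer: 1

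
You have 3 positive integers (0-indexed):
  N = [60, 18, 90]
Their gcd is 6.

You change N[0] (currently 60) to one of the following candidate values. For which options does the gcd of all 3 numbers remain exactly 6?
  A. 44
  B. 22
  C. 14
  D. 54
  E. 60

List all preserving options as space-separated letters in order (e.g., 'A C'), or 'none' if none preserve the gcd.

Old gcd = 6; gcd of others (without N[0]) = 18
New gcd for candidate v: gcd(18, v). Preserves old gcd iff gcd(18, v) = 6.
  Option A: v=44, gcd(18,44)=2 -> changes
  Option B: v=22, gcd(18,22)=2 -> changes
  Option C: v=14, gcd(18,14)=2 -> changes
  Option D: v=54, gcd(18,54)=18 -> changes
  Option E: v=60, gcd(18,60)=6 -> preserves

Answer: E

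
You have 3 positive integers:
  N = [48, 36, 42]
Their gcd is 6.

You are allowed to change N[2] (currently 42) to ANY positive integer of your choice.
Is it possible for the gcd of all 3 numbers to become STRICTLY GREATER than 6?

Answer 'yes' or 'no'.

Current gcd = 6
gcd of all OTHER numbers (without N[2]=42): gcd([48, 36]) = 12
The new gcd after any change is gcd(12, new_value).
This can be at most 12.
Since 12 > old gcd 6, the gcd CAN increase (e.g., set N[2] = 12).

Answer: yes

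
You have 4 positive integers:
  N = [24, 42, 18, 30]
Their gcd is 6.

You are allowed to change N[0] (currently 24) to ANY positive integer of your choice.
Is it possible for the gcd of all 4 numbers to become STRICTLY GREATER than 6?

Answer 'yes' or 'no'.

Current gcd = 6
gcd of all OTHER numbers (without N[0]=24): gcd([42, 18, 30]) = 6
The new gcd after any change is gcd(6, new_value).
This can be at most 6.
Since 6 = old gcd 6, the gcd can only stay the same or decrease.

Answer: no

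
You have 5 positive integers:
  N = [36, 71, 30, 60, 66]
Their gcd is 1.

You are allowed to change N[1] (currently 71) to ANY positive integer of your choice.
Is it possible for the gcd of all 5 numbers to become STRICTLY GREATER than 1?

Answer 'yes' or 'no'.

Current gcd = 1
gcd of all OTHER numbers (without N[1]=71): gcd([36, 30, 60, 66]) = 6
The new gcd after any change is gcd(6, new_value).
This can be at most 6.
Since 6 > old gcd 1, the gcd CAN increase (e.g., set N[1] = 6).

Answer: yes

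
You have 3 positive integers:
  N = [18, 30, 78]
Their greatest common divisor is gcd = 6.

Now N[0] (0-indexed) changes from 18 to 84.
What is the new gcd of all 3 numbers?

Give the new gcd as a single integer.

Numbers: [18, 30, 78], gcd = 6
Change: index 0, 18 -> 84
gcd of the OTHER numbers (without index 0): gcd([30, 78]) = 6
New gcd = gcd(g_others, new_val) = gcd(6, 84) = 6

Answer: 6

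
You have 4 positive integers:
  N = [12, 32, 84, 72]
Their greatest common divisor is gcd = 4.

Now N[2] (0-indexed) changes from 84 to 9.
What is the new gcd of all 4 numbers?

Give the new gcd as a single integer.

Numbers: [12, 32, 84, 72], gcd = 4
Change: index 2, 84 -> 9
gcd of the OTHER numbers (without index 2): gcd([12, 32, 72]) = 4
New gcd = gcd(g_others, new_val) = gcd(4, 9) = 1

Answer: 1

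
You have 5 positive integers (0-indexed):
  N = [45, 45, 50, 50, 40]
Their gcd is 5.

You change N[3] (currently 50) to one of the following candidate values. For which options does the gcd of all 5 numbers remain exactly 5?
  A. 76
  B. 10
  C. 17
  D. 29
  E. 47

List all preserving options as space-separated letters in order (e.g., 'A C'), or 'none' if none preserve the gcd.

Answer: B

Derivation:
Old gcd = 5; gcd of others (without N[3]) = 5
New gcd for candidate v: gcd(5, v). Preserves old gcd iff gcd(5, v) = 5.
  Option A: v=76, gcd(5,76)=1 -> changes
  Option B: v=10, gcd(5,10)=5 -> preserves
  Option C: v=17, gcd(5,17)=1 -> changes
  Option D: v=29, gcd(5,29)=1 -> changes
  Option E: v=47, gcd(5,47)=1 -> changes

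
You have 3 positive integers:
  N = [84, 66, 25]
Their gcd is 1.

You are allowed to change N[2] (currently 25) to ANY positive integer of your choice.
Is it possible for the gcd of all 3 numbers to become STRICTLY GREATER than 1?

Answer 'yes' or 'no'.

Answer: yes

Derivation:
Current gcd = 1
gcd of all OTHER numbers (without N[2]=25): gcd([84, 66]) = 6
The new gcd after any change is gcd(6, new_value).
This can be at most 6.
Since 6 > old gcd 1, the gcd CAN increase (e.g., set N[2] = 6).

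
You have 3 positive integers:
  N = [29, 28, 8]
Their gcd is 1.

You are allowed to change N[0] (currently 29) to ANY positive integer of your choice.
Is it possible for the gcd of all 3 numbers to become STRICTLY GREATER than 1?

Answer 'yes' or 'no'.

Answer: yes

Derivation:
Current gcd = 1
gcd of all OTHER numbers (without N[0]=29): gcd([28, 8]) = 4
The new gcd after any change is gcd(4, new_value).
This can be at most 4.
Since 4 > old gcd 1, the gcd CAN increase (e.g., set N[0] = 4).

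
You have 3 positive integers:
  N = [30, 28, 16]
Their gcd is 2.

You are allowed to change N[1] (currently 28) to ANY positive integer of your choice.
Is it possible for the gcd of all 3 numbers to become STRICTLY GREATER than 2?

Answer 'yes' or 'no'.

Answer: no

Derivation:
Current gcd = 2
gcd of all OTHER numbers (without N[1]=28): gcd([30, 16]) = 2
The new gcd after any change is gcd(2, new_value).
This can be at most 2.
Since 2 = old gcd 2, the gcd can only stay the same or decrease.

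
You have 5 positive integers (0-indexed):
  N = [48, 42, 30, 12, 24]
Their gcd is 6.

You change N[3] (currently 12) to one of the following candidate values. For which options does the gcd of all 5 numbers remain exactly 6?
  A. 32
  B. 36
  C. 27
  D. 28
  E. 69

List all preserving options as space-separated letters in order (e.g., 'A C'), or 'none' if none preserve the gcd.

Answer: B

Derivation:
Old gcd = 6; gcd of others (without N[3]) = 6
New gcd for candidate v: gcd(6, v). Preserves old gcd iff gcd(6, v) = 6.
  Option A: v=32, gcd(6,32)=2 -> changes
  Option B: v=36, gcd(6,36)=6 -> preserves
  Option C: v=27, gcd(6,27)=3 -> changes
  Option D: v=28, gcd(6,28)=2 -> changes
  Option E: v=69, gcd(6,69)=3 -> changes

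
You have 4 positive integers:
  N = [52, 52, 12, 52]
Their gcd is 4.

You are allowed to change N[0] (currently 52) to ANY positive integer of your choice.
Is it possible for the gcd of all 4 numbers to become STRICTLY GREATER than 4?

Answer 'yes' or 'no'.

Current gcd = 4
gcd of all OTHER numbers (without N[0]=52): gcd([52, 12, 52]) = 4
The new gcd after any change is gcd(4, new_value).
This can be at most 4.
Since 4 = old gcd 4, the gcd can only stay the same or decrease.

Answer: no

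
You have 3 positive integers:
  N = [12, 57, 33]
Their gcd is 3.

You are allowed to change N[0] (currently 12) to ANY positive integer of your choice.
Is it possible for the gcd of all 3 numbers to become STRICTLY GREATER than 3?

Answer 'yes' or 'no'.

Current gcd = 3
gcd of all OTHER numbers (without N[0]=12): gcd([57, 33]) = 3
The new gcd after any change is gcd(3, new_value).
This can be at most 3.
Since 3 = old gcd 3, the gcd can only stay the same or decrease.

Answer: no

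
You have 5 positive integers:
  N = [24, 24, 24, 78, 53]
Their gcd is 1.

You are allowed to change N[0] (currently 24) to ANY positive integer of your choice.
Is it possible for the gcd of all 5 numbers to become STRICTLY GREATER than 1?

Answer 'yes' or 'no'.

Answer: no

Derivation:
Current gcd = 1
gcd of all OTHER numbers (without N[0]=24): gcd([24, 24, 78, 53]) = 1
The new gcd after any change is gcd(1, new_value).
This can be at most 1.
Since 1 = old gcd 1, the gcd can only stay the same or decrease.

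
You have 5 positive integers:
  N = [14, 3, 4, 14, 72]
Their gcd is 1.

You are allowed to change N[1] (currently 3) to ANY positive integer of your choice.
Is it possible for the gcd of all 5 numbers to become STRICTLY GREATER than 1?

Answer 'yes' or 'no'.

Current gcd = 1
gcd of all OTHER numbers (without N[1]=3): gcd([14, 4, 14, 72]) = 2
The new gcd after any change is gcd(2, new_value).
This can be at most 2.
Since 2 > old gcd 1, the gcd CAN increase (e.g., set N[1] = 2).

Answer: yes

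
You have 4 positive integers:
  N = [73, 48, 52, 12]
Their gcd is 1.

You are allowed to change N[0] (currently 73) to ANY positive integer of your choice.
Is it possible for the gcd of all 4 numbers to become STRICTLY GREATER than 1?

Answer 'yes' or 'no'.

Current gcd = 1
gcd of all OTHER numbers (without N[0]=73): gcd([48, 52, 12]) = 4
The new gcd after any change is gcd(4, new_value).
This can be at most 4.
Since 4 > old gcd 1, the gcd CAN increase (e.g., set N[0] = 4).

Answer: yes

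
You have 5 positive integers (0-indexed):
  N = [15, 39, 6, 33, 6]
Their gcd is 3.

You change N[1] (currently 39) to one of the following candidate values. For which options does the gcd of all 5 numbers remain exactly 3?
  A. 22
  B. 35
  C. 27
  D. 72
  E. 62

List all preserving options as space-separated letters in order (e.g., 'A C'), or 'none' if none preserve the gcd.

Answer: C D

Derivation:
Old gcd = 3; gcd of others (without N[1]) = 3
New gcd for candidate v: gcd(3, v). Preserves old gcd iff gcd(3, v) = 3.
  Option A: v=22, gcd(3,22)=1 -> changes
  Option B: v=35, gcd(3,35)=1 -> changes
  Option C: v=27, gcd(3,27)=3 -> preserves
  Option D: v=72, gcd(3,72)=3 -> preserves
  Option E: v=62, gcd(3,62)=1 -> changes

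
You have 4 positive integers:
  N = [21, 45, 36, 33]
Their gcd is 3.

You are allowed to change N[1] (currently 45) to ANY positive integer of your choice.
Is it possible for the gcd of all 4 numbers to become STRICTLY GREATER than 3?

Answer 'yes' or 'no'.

Answer: no

Derivation:
Current gcd = 3
gcd of all OTHER numbers (without N[1]=45): gcd([21, 36, 33]) = 3
The new gcd after any change is gcd(3, new_value).
This can be at most 3.
Since 3 = old gcd 3, the gcd can only stay the same or decrease.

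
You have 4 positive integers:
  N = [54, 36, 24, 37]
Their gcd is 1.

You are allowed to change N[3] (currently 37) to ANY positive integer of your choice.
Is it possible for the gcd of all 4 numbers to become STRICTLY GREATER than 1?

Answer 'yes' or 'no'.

Current gcd = 1
gcd of all OTHER numbers (without N[3]=37): gcd([54, 36, 24]) = 6
The new gcd after any change is gcd(6, new_value).
This can be at most 6.
Since 6 > old gcd 1, the gcd CAN increase (e.g., set N[3] = 6).

Answer: yes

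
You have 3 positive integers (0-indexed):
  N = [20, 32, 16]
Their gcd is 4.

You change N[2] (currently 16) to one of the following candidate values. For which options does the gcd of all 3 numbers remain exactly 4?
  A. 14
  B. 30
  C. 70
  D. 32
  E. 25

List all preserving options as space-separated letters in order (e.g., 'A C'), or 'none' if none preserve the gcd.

Old gcd = 4; gcd of others (without N[2]) = 4
New gcd for candidate v: gcd(4, v). Preserves old gcd iff gcd(4, v) = 4.
  Option A: v=14, gcd(4,14)=2 -> changes
  Option B: v=30, gcd(4,30)=2 -> changes
  Option C: v=70, gcd(4,70)=2 -> changes
  Option D: v=32, gcd(4,32)=4 -> preserves
  Option E: v=25, gcd(4,25)=1 -> changes

Answer: D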